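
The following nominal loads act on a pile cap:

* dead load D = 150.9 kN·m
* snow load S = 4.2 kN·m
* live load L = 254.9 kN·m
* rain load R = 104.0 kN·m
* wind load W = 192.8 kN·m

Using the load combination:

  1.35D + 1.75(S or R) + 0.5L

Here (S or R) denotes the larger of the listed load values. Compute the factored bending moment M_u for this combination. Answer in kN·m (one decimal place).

(S or R) → R = 104.0 kN·m.
1.35(150.9) + 1.75(104.0) + 0.5(254.9) = 513.2
M_u = 513.2 kN·m.

513.2 kN·m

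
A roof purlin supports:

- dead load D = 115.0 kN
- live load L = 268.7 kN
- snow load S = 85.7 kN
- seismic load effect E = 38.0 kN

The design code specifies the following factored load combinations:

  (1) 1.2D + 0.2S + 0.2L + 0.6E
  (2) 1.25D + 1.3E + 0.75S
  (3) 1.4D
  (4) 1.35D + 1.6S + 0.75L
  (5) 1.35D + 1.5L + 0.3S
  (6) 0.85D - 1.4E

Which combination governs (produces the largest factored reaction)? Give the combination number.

Combination 5

(1) 1.2(115.0) + 0.2(85.7) + 0.2(268.7) + 0.6(38.0) = 138.00 + 17.14 + 53.74 + 22.80 = 231.68
(2) 1.25(115.0) + 1.3(38.0) + 0.75(85.7) = 143.75 + 49.40 + 64.28 = 257.43
(3) 1.4(115.0) = 161.00
(4) 1.35(115.0) + 1.6(85.7) + 0.75(268.7) = 155.25 + 137.12 + 201.53 = 493.90
(5) 1.35(115.0) + 1.5(268.7) + 0.3(85.7) = 155.25 + 403.05 + 25.71 = 584.01
(6) 0.85(115.0) - 1.4(38.0) = 97.75 - 53.20 = 44.55
The largest value is 584.01 kN from combination 5.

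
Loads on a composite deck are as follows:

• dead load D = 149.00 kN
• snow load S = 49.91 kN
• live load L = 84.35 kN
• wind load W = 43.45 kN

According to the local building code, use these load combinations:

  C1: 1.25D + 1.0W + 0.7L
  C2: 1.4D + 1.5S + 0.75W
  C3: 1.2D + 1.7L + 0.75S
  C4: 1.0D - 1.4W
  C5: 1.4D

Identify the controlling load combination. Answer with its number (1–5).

C1: 1.25(149.00) + 1.0(43.45) + 0.7(84.35) = 186.25 + 43.45 + 59.05 = 288.75
C2: 1.4(149.00) + 1.5(49.91) + 0.75(43.45) = 316.05
C3: 1.2(149.00) + 1.7(84.35) + 0.75(49.91) = 178.80 + 143.40 + 37.43 = 359.63
C4: 1.0(149.00) - 1.4(43.45) = 149.00 - 60.83 = 88.17
C5: 1.4(149.00) = 208.60
The largest value is 359.63 kN from combination 3.

Combination 3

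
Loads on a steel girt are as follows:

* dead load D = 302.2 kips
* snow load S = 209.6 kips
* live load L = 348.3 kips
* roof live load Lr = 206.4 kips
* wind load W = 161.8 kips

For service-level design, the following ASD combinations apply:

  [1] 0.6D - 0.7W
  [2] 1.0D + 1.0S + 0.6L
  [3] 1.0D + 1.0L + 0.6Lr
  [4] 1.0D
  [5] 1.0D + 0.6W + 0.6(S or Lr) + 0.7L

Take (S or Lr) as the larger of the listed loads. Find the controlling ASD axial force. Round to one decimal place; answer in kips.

774.3 kips

(S or Lr) → S = 209.6 kips.
[1] 0.6(302.2) - 0.7(161.8) = 68.1
[2] 1.0(302.2) + 1.0(209.6) + 0.6(348.3) = 302.2 + 209.6 + 209.0 = 720.8
[3] 1.0(302.2) + 1.0(348.3) + 0.6(206.4) = 302.2 + 348.3 + 123.8 = 774.3
[4] 1.0(302.2) = 302.2
[5] 1.0(302.2) + 0.6(161.8) + 0.6(209.6) + 0.7(348.3) = 302.2 + 97.1 + 125.8 + 243.8 = 768.9
The controlling combination is 3, giving 774.3 kips.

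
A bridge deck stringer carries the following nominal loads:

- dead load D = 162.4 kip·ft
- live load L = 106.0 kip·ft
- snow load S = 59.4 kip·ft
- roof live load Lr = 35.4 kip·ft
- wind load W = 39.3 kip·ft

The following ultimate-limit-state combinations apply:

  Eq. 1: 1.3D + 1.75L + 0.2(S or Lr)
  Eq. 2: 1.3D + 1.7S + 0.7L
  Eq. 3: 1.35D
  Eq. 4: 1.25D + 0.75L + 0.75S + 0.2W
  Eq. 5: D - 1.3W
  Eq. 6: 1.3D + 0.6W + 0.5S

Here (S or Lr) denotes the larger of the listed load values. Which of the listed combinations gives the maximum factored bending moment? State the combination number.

(S or Lr) → S = 59.4 kip·ft.
Eq. 1: 1.3(162.4) + 1.75(106.0) + 0.2(59.4) = 211.12 + 185.50 + 11.88 = 408.50
Eq. 2: 1.3(162.4) + 1.7(59.4) + 0.7(106.0) = 211.12 + 100.98 + 74.20 = 386.30
Eq. 3: 1.35(162.4) = 219.24
Eq. 4: 1.25(162.4) + 0.75(106.0) + 0.75(59.4) + 0.2(39.3) = 203.00 + 79.50 + 44.55 + 7.86 = 334.91
Eq. 5: 1.0(162.4) - 1.3(39.3) = 162.40 - 51.09 = 111.31
Eq. 6: 1.3(162.4) + 0.6(39.3) + 0.5(59.4) = 211.12 + 23.58 + 29.70 = 264.40
The largest value is 408.50 kip·ft from combination 1.

Combination 1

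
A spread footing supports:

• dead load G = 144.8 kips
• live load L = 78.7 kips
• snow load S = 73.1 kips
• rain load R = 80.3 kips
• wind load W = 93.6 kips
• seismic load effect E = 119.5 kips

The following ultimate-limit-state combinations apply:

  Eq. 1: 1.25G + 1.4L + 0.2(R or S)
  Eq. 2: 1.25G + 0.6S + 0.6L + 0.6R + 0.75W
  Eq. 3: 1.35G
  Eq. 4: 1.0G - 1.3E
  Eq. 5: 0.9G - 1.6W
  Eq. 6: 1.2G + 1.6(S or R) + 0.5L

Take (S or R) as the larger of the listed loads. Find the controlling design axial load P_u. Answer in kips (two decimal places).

(R or S) → R = 80.3 kips; (S or R) → R = 80.3 kips.
Eq. 1: 1.25(144.8) + 1.4(78.7) + 0.2(80.3) = 307.24
Eq. 2: 1.25(144.8) + 0.6(73.1) + 0.6(78.7) + 0.6(80.3) + 0.75(93.6) = 390.46
Eq. 3: 1.35(144.8) = 195.48
Eq. 4: 1.0(144.8) - 1.3(119.5) = -10.55
Eq. 5: 0.9(144.8) - 1.6(93.6) = -19.44
Eq. 6: 1.2(144.8) + 1.6(80.3) + 0.5(78.7) = 341.59
Combination 2 governs: P_u = 390.46 kips.

390.46 kips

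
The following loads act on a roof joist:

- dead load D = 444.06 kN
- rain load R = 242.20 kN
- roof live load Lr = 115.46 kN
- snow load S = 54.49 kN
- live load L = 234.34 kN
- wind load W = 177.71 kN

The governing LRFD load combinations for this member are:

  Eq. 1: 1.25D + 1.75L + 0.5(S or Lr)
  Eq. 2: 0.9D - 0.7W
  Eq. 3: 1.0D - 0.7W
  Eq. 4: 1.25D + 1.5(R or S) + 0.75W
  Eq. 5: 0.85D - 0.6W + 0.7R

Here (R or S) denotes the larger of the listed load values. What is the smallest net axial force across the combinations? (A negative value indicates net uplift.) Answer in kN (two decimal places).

(S or Lr) → Lr = 115.46 kN; (R or S) → R = 242.20 kN.
Eq. 1: 1.25(444.06) + 1.75(234.34) + 0.5(115.46) = 1022.90
Eq. 2: 0.9(444.06) - 0.7(177.71) = 275.26
Eq. 3: 1.0(444.06) - 0.7(177.71) = 444.06 - 124.40 = 319.66
Eq. 4: 1.25(444.06) + 1.5(242.20) + 0.75(177.71) = 555.08 + 363.30 + 133.28 = 1051.66
Eq. 5: 0.85(444.06) - 0.6(177.71) + 0.7(242.20) = 440.37
Combination 2 gives the minimum: 275.26 kN.

275.26 kN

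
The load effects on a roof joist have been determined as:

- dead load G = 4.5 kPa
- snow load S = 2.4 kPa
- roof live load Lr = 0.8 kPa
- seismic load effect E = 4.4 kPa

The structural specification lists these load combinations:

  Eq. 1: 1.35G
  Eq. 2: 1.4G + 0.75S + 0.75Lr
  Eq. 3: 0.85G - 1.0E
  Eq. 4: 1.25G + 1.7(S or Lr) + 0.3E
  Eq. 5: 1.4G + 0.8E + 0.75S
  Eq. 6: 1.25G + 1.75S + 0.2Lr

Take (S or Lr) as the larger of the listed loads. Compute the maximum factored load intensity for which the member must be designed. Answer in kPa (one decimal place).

(S or Lr) → S = 2.4 kPa.
Eq. 1: 1.35(4.5) = 6.1
Eq. 2: 1.4(4.5) + 0.75(2.4) + 0.75(0.8) = 6.3 + 1.8 + 0.6 = 8.7
Eq. 3: 0.85(4.5) - 1.0(4.4) = 3.8 - 4.4 = -0.6
Eq. 4: 1.25(4.5) + 1.7(2.4) + 0.3(4.4) = 5.6 + 4.1 + 1.3 = 11.0
Eq. 5: 1.4(4.5) + 0.8(4.4) + 0.75(2.4) = 6.3 + 3.5 + 1.8 = 11.6
Eq. 6: 1.25(4.5) + 1.75(2.4) + 0.2(0.8) = 5.6 + 4.2 + 0.2 = 10.0
Maximum is from combination 5.

11.6 kPa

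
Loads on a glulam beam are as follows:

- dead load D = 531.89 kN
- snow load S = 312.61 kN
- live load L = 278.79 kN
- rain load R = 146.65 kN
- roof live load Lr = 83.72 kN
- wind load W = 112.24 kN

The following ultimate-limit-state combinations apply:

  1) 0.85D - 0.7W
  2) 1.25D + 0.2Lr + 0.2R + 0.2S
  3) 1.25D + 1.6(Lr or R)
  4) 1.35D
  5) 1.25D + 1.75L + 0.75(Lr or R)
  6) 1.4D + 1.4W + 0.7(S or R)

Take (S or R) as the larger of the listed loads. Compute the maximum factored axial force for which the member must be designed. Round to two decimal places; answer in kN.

(Lr or R) → R = 146.65 kN; (S or R) → S = 312.61 kN.
1) 0.85(531.89) - 0.7(112.24) = 452.11 - 78.57 = 373.54
2) 1.25(531.89) + 0.2(83.72) + 0.2(146.65) + 0.2(312.61) = 773.46
3) 1.25(531.89) + 1.6(146.65) = 664.86 + 234.64 = 899.50
4) 1.35(531.89) = 718.05
5) 1.25(531.89) + 1.75(278.79) + 0.75(146.65) = 664.86 + 487.88 + 109.99 = 1262.73
6) 1.4(531.89) + 1.4(112.24) + 0.7(312.61) = 1120.61
The controlling combination is 5, giving 1262.73 kN.

1262.73 kN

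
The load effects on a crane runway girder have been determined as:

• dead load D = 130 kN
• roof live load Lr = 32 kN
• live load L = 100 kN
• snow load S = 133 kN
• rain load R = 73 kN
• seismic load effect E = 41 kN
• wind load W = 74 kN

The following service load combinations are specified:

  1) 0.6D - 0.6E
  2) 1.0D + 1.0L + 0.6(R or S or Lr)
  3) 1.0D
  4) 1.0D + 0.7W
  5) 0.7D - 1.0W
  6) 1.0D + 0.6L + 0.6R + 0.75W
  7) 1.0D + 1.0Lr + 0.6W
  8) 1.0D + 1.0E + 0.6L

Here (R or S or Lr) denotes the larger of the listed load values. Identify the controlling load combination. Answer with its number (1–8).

Combination 2

(R or S or Lr) → S = 133 kN.
1) 0.6(130) - 0.6(41) = 53.4
2) 1.0(130) + 1.0(100) + 0.6(133) = 309.8
3) 1.0(130) = 130.0
4) 1.0(130) + 0.7(74) = 181.8
5) 0.7(130) - 1.0(74) = 17.0
6) 1.0(130) + 0.6(100) + 0.6(73) + 0.75(74) = 289.3
7) 1.0(130) + 1.0(32) + 0.6(74) = 206.4
8) 1.0(130) + 1.0(41) + 0.6(100) = 231.0
The largest value is 309.8 kN from combination 2.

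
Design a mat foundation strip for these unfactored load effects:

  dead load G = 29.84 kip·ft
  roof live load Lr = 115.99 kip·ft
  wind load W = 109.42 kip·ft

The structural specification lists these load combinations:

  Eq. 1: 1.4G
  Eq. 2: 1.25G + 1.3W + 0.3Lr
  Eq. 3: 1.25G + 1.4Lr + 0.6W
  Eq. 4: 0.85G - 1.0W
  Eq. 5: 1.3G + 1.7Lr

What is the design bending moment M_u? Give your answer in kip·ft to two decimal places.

Eq. 1: 1.4(29.84) = 41.78
Eq. 2: 1.25(29.84) + 1.3(109.42) + 0.3(115.99) = 214.34
Eq. 3: 1.25(29.84) + 1.4(115.99) + 0.6(109.42) = 37.30 + 162.39 + 65.65 = 265.34
Eq. 4: 0.85(29.84) - 1.0(109.42) = 25.36 - 109.42 = -84.06
Eq. 5: 1.3(29.84) + 1.7(115.99) = 235.98
Maximum is from combination 3.

265.34 kip·ft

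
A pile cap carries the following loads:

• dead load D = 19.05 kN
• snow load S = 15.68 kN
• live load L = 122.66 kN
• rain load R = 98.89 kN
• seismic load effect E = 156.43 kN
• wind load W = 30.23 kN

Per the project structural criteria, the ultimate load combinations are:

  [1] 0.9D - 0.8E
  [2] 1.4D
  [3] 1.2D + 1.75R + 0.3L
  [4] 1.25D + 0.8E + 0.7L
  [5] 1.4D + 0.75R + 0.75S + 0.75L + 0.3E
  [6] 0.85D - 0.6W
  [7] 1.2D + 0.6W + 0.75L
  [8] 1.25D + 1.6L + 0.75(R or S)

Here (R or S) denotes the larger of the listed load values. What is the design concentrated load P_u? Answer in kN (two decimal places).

294.24 kN

(R or S) → R = 98.89 kN.
[1] 0.9(19.05) - 0.8(156.43) = -108.00
[2] 1.4(19.05) = 26.67
[3] 1.2(19.05) + 1.75(98.89) + 0.3(122.66) = 22.86 + 173.06 + 36.80 = 232.72
[4] 1.25(19.05) + 0.8(156.43) + 0.7(122.66) = 234.82
[5] 1.4(19.05) + 0.75(98.89) + 0.75(15.68) + 0.75(122.66) + 0.3(156.43) = 251.52
[6] 0.85(19.05) - 0.6(30.23) = 16.19 - 18.14 = -1.95
[7] 1.2(19.05) + 0.6(30.23) + 0.75(122.66) = 132.99
[8] 1.25(19.05) + 1.6(122.66) + 0.75(98.89) = 23.81 + 196.26 + 74.17 = 294.24
The controlling combination is 8, giving 294.24 kN.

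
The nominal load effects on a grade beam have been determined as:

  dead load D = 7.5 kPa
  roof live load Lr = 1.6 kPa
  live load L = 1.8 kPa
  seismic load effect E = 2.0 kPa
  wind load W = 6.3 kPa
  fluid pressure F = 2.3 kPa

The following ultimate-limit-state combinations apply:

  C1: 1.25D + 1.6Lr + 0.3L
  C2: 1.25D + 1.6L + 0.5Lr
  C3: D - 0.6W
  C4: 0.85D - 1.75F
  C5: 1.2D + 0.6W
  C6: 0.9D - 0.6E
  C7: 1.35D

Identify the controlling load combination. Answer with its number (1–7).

C1: 1.25(7.5) + 1.6(1.6) + 0.3(1.8) = 9.4 + 2.6 + 0.5 = 12.5
C2: 1.25(7.5) + 1.6(1.8) + 0.5(1.6) = 9.4 + 2.9 + 0.8 = 13.1
C3: 1.0(7.5) - 0.6(6.3) = 7.5 - 3.8 = 3.7
C4: 0.85(7.5) - 1.75(2.3) = 6.4 - 4.0 = 2.4
C5: 1.2(7.5) + 0.6(6.3) = 9.0 + 3.8 = 12.8
C6: 0.9(7.5) - 0.6(2.0) = 6.8 - 1.2 = 5.6
C7: 1.35(7.5) = 10.1
The largest value is 13.1 kPa from combination 2.

Combination 2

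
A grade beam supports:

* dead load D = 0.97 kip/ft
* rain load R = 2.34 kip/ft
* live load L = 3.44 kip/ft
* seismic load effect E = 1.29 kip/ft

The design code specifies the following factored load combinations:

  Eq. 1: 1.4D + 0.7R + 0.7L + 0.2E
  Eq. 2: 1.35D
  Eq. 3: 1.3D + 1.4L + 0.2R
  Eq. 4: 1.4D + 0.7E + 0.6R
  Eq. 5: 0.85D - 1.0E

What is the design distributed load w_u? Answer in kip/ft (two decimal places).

Eq. 1: 1.4(0.97) + 0.7(2.34) + 0.7(3.44) + 0.2(1.29) = 5.66
Eq. 2: 1.35(0.97) = 1.31
Eq. 3: 1.3(0.97) + 1.4(3.44) + 0.2(2.34) = 1.26 + 4.82 + 0.47 = 6.55
Eq. 4: 1.4(0.97) + 0.7(1.29) + 0.6(2.34) = 3.67
Eq. 5: 0.85(0.97) - 1.0(1.29) = 0.82 - 1.29 = -0.47
Combination 3 governs: w_u = 6.55 kip/ft.

6.55 kip/ft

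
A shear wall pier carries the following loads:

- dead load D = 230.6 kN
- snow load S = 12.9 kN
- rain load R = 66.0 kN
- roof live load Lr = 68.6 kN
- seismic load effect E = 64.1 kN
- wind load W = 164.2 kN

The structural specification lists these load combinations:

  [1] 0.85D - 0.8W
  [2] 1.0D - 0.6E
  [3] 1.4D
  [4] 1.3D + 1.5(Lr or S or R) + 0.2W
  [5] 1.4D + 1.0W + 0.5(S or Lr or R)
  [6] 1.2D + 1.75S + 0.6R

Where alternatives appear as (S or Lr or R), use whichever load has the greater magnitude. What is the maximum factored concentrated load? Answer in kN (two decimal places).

(Lr or S or R) → Lr = 68.6 kN; (S or Lr or R) → Lr = 68.6 kN.
[1] 0.85(230.6) - 0.8(164.2) = 196.01 - 131.36 = 64.65
[2] 1.0(230.6) - 0.6(64.1) = 230.60 - 38.46 = 192.14
[3] 1.4(230.6) = 322.84
[4] 1.3(230.6) + 1.5(68.6) + 0.2(164.2) = 299.78 + 102.90 + 32.84 = 435.52
[5] 1.4(230.6) + 1.0(164.2) + 0.5(68.6) = 322.84 + 164.20 + 34.30 = 521.34
[6] 1.2(230.6) + 1.75(12.9) + 0.6(66.0) = 276.72 + 22.58 + 39.60 = 338.90
Maximum is from combination 5.

521.34 kN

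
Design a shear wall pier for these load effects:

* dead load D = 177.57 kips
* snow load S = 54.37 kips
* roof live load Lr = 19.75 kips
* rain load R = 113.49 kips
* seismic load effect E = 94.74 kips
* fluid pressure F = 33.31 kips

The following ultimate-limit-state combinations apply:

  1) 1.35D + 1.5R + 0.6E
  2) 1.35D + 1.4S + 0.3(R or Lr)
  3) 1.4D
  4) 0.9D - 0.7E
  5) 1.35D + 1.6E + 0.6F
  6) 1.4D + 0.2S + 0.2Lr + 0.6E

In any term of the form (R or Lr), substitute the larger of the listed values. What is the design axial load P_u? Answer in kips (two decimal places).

(R or Lr) → R = 113.49 kips.
1) 1.35(177.57) + 1.5(113.49) + 0.6(94.74) = 466.80
2) 1.35(177.57) + 1.4(54.37) + 0.3(113.49) = 349.88
3) 1.4(177.57) = 248.60
4) 0.9(177.57) - 0.7(94.74) = 93.50
5) 1.35(177.57) + 1.6(94.74) + 0.6(33.31) = 411.29
6) 1.4(177.57) + 0.2(54.37) + 0.2(19.75) + 0.6(94.74) = 320.27
The controlling combination is 1, giving 466.80 kips.

466.80 kips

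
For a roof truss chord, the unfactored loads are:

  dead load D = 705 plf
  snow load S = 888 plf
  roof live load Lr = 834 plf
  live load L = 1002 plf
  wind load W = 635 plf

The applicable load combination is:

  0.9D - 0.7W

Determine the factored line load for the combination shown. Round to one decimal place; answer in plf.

0.9(705) - 0.7(635) = 634.5 - 444.5 = 190.0
w_u = 190.0 plf.

190.0 plf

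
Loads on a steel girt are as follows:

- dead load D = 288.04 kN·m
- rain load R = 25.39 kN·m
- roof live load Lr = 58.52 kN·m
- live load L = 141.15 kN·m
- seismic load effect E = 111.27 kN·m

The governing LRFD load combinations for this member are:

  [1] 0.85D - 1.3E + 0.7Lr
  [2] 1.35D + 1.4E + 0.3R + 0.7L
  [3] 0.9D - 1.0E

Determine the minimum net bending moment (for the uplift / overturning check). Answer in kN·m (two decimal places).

141.15 kN·m

[1] 0.85(288.04) - 1.3(111.27) + 0.7(58.52) = 141.15
[2] 1.35(288.04) + 1.4(111.27) + 0.3(25.39) + 0.7(141.15) = 651.05
[3] 0.9(288.04) - 1.0(111.27) = 259.24 - 111.27 = 147.97
Combination 1 gives the minimum: 141.15 kN·m.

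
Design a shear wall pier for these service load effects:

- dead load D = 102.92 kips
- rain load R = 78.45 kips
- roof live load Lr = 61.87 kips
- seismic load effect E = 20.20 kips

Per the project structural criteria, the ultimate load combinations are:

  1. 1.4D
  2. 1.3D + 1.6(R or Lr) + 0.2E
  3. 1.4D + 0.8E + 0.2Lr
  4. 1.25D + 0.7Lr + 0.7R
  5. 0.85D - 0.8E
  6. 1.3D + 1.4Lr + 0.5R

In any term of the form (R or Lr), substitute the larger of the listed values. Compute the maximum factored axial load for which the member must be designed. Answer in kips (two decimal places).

263.36 kips

(R or Lr) → R = 78.45 kips.
1. 1.4(102.92) = 144.09
2. 1.3(102.92) + 1.6(78.45) + 0.2(20.20) = 133.80 + 125.52 + 4.04 = 263.36
3. 1.4(102.92) + 0.8(20.20) + 0.2(61.87) = 144.09 + 16.16 + 12.37 = 172.62
4. 1.25(102.92) + 0.7(61.87) + 0.7(78.45) = 226.87
5. 0.85(102.92) - 0.8(20.20) = 87.48 - 16.16 = 71.32
6. 1.3(102.92) + 1.4(61.87) + 0.5(78.45) = 259.64
Maximum is from combination 2.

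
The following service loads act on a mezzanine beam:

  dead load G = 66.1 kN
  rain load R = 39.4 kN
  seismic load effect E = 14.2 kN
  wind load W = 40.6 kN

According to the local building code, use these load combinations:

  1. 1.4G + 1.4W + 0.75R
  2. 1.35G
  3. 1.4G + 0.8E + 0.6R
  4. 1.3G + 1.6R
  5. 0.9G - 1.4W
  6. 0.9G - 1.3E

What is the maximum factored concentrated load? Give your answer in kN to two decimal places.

1. 1.4(66.1) + 1.4(40.6) + 0.75(39.4) = 92.54 + 56.84 + 29.55 = 178.93
2. 1.35(66.1) = 89.24
3. 1.4(66.1) + 0.8(14.2) + 0.6(39.4) = 92.54 + 11.36 + 23.64 = 127.54
4. 1.3(66.1) + 1.6(39.4) = 85.93 + 63.04 = 148.97
5. 0.9(66.1) - 1.4(40.6) = 59.49 - 56.84 = 2.65
6. 0.9(66.1) - 1.3(14.2) = 59.49 - 18.46 = 41.03
Maximum is from combination 1.

178.93 kN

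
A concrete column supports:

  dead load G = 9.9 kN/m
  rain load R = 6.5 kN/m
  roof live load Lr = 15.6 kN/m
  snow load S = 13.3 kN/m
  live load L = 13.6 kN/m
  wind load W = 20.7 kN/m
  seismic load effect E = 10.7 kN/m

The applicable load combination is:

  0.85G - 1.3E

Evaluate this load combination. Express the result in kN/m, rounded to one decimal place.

0.85(9.9) - 1.3(10.7) = 8.4 - 13.9 = -5.5
w_u = -5.5 kN/m.

-5.5 kN/m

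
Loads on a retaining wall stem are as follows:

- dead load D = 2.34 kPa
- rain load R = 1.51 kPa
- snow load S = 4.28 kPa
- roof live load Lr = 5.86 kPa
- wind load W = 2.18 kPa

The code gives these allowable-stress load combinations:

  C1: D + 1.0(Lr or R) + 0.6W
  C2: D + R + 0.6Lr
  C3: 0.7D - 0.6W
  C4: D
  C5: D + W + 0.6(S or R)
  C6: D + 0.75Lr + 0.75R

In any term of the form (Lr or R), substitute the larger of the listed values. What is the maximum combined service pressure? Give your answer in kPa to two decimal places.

9.51 kPa

(Lr or R) → Lr = 5.86 kPa; (S or R) → S = 4.28 kPa.
C1: 1.0(2.34) + 1.0(5.86) + 0.6(2.18) = 9.51
C2: 1.0(2.34) + 1.0(1.51) + 0.6(5.86) = 7.37
C3: 0.7(2.34) - 0.6(2.18) = 0.33
C4: 1.0(2.34) = 2.34
C5: 1.0(2.34) + 1.0(2.18) + 0.6(4.28) = 7.09
C6: 1.0(2.34) + 0.75(5.86) + 0.75(1.51) = 7.87
Maximum is from combination 1.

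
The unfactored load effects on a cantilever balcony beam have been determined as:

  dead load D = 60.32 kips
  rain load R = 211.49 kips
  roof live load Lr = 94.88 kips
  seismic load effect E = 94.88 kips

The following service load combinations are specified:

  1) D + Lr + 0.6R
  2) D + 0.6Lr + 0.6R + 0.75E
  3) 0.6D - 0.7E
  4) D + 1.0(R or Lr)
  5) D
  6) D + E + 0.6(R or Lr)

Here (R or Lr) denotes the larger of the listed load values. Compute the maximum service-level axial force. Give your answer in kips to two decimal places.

315.30 kips

(R or Lr) → R = 211.49 kips.
1) 1.0(60.32) + 1.0(94.88) + 0.6(211.49) = 60.32 + 94.88 + 126.89 = 282.09
2) 1.0(60.32) + 0.6(94.88) + 0.6(211.49) + 0.75(94.88) = 60.32 + 56.93 + 126.89 + 71.16 = 315.30
3) 0.6(60.32) - 0.7(94.88) = -30.22
4) 1.0(60.32) + 1.0(211.49) = 60.32 + 211.49 = 271.81
5) 1.0(60.32) = 60.32
6) 1.0(60.32) + 1.0(94.88) + 0.6(211.49) = 60.32 + 94.88 + 126.89 = 282.09
Maximum is from combination 2.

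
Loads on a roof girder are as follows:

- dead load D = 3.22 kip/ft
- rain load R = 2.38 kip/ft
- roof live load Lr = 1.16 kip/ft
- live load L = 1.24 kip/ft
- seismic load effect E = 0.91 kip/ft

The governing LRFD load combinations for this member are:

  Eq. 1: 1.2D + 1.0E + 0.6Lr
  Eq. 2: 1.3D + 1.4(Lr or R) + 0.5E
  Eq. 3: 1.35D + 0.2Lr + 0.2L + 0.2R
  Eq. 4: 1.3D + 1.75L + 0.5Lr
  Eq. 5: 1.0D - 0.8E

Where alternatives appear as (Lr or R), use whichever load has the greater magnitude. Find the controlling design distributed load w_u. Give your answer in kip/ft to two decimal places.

7.97 kip/ft

(Lr or R) → R = 2.38 kip/ft.
Eq. 1: 1.2(3.22) + 1.0(0.91) + 0.6(1.16) = 5.47
Eq. 2: 1.3(3.22) + 1.4(2.38) + 0.5(0.91) = 7.97
Eq. 3: 1.35(3.22) + 0.2(1.16) + 0.2(1.24) + 0.2(2.38) = 5.30
Eq. 4: 1.3(3.22) + 1.75(1.24) + 0.5(1.16) = 6.94
Eq. 5: 1.0(3.22) - 0.8(0.91) = 2.49
Maximum is from combination 2.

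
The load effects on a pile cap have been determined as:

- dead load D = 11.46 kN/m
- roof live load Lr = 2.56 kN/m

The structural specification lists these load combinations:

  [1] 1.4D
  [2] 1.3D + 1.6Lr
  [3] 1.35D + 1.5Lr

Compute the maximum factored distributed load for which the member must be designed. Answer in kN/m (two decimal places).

19.31 kN/m

[1] 1.4(11.46) = 16.04
[2] 1.3(11.46) + 1.6(2.56) = 18.99
[3] 1.35(11.46) + 1.5(2.56) = 15.47 + 3.84 = 19.31
Maximum is from combination 3.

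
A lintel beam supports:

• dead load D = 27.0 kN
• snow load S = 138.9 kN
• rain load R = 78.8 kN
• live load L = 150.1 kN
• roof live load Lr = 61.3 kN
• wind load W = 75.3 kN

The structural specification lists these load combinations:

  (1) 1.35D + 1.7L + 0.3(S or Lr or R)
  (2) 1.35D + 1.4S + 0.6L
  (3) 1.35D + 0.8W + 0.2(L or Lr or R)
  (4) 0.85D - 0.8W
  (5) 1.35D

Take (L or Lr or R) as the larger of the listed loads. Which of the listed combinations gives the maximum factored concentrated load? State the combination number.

(S or Lr or R) → S = 138.9 kN; (L or Lr or R) → L = 150.1 kN.
(1) 1.35(27.0) + 1.7(150.1) + 0.3(138.9) = 333.3
(2) 1.35(27.0) + 1.4(138.9) + 0.6(150.1) = 321.0
(3) 1.35(27.0) + 0.8(75.3) + 0.2(150.1) = 126.7
(4) 0.85(27.0) - 0.8(75.3) = -37.3
(5) 1.35(27.0) = 36.5
The largest value is 333.3 kN from combination 1.

Combination 1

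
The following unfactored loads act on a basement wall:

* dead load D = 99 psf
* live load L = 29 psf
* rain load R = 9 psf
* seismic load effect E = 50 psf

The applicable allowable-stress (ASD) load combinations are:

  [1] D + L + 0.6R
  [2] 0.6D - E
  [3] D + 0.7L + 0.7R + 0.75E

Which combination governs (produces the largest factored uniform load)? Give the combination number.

[1] 1.0(99) + 1.0(29) + 0.6(9) = 99.00 + 29.00 + 5.40 = 133.40
[2] 0.6(99) - 1.0(50) = 59.40 - 50.00 = 9.40
[3] 1.0(99) + 0.7(29) + 0.7(9) + 0.75(50) = 99.00 + 20.30 + 6.30 + 37.50 = 163.10
The largest value is 163.10 psf from combination 3.

Combination 3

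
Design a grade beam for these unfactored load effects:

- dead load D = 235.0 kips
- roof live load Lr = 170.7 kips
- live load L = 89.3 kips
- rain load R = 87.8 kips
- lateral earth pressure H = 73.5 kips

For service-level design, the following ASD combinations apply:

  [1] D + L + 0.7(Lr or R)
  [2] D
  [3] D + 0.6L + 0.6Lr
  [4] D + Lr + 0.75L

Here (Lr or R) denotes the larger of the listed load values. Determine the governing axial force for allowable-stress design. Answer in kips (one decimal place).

472.7 kips

(Lr or R) → Lr = 170.7 kips.
[1] 1.0(235.0) + 1.0(89.3) + 0.7(170.7) = 235.0 + 89.3 + 119.5 = 443.8
[2] 1.0(235.0) = 235.0
[3] 1.0(235.0) + 0.6(89.3) + 0.6(170.7) = 235.0 + 53.6 + 102.4 = 391.0
[4] 1.0(235.0) + 1.0(170.7) + 0.75(89.3) = 235.0 + 170.7 + 67.0 = 472.7
Maximum is from combination 4.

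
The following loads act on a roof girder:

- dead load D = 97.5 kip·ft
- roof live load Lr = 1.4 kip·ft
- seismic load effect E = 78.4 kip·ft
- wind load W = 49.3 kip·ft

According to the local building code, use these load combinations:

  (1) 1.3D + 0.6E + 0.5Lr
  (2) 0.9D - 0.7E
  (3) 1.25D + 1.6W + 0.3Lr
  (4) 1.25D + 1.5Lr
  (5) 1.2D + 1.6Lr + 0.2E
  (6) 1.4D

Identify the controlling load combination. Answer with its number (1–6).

Combination 3

(1) 1.3(97.5) + 0.6(78.4) + 0.5(1.4) = 126.8 + 47.0 + 0.7 = 174.5
(2) 0.9(97.5) - 0.7(78.4) = 87.8 - 54.9 = 32.9
(3) 1.25(97.5) + 1.6(49.3) + 0.3(1.4) = 121.9 + 78.9 + 0.4 = 201.2
(4) 1.25(97.5) + 1.5(1.4) = 121.9 + 2.1 = 124.0
(5) 1.2(97.5) + 1.6(1.4) + 0.2(78.4) = 117.0 + 2.2 + 15.7 = 134.9
(6) 1.4(97.5) = 136.5
The largest value is 201.2 kip·ft from combination 3.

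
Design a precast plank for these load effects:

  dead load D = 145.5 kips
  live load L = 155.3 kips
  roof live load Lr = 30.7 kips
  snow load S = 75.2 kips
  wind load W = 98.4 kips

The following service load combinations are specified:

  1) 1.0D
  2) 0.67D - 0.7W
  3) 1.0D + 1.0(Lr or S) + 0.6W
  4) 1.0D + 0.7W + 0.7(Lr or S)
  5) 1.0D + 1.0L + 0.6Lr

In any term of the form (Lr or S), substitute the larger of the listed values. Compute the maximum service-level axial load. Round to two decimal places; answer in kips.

(Lr or S) → S = 75.2 kips.
1) 1.0(145.5) = 145.50
2) 0.67(145.5) - 0.7(98.4) = 97.49 - 68.88 = 28.61
3) 1.0(145.5) + 1.0(75.2) + 0.6(98.4) = 145.50 + 75.20 + 59.04 = 279.74
4) 1.0(145.5) + 0.7(98.4) + 0.7(75.2) = 145.50 + 68.88 + 52.64 = 267.02
5) 1.0(145.5) + 1.0(155.3) + 0.6(30.7) = 145.50 + 155.30 + 18.42 = 319.22
Combination 5 governs: P = 319.22 kips.

319.22 kips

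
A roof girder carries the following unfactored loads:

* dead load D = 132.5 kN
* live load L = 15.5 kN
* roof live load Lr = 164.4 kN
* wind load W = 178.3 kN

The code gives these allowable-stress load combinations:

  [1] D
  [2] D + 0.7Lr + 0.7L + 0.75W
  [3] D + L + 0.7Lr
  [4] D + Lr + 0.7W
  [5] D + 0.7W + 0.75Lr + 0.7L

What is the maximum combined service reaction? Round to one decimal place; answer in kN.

[1] 1.0(132.5) = 132.5
[2] 1.0(132.5) + 0.7(164.4) + 0.7(15.5) + 0.75(178.3) = 132.5 + 115.1 + 10.9 + 133.7 = 392.2
[3] 1.0(132.5) + 1.0(15.5) + 0.7(164.4) = 132.5 + 15.5 + 115.1 = 263.1
[4] 1.0(132.5) + 1.0(164.4) + 0.7(178.3) = 132.5 + 164.4 + 124.8 = 421.7
[5] 1.0(132.5) + 0.7(178.3) + 0.75(164.4) + 0.7(15.5) = 132.5 + 124.8 + 123.3 + 10.9 = 391.5
Maximum is from combination 4.

421.7 kN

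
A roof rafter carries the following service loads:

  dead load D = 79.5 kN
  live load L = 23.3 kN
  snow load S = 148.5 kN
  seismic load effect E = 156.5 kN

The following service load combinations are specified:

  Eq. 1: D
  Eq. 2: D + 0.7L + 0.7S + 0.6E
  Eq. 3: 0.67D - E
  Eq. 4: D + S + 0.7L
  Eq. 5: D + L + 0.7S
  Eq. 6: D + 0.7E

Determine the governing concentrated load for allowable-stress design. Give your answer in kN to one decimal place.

293.7 kN

Eq. 1: 1.0(79.5) = 79.5
Eq. 2: 1.0(79.5) + 0.7(23.3) + 0.7(148.5) + 0.6(156.5) = 79.5 + 16.3 + 104.0 + 93.9 = 293.7
Eq. 3: 0.67(79.5) - 1.0(156.5) = 53.3 - 156.5 = -103.2
Eq. 4: 1.0(79.5) + 1.0(148.5) + 0.7(23.3) = 79.5 + 148.5 + 16.3 = 244.3
Eq. 5: 1.0(79.5) + 1.0(23.3) + 0.7(148.5) = 79.5 + 23.3 + 104.0 = 206.8
Eq. 6: 1.0(79.5) + 0.7(156.5) = 79.5 + 109.6 = 189.1
The controlling combination is 2, giving 293.7 kN.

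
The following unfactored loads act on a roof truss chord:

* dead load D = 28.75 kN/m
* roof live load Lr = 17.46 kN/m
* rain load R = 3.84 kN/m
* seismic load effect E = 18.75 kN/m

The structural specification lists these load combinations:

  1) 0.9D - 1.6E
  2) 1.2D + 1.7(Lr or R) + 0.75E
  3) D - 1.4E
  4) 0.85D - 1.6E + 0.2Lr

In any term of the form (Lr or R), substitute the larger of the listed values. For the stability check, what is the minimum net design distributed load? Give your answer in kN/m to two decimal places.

-4.13 kN/m

(Lr or R) → Lr = 17.46 kN/m.
1) 0.9(28.75) - 1.6(18.75) = -4.13
2) 1.2(28.75) + 1.7(17.46) + 0.75(18.75) = 78.24
3) 1.0(28.75) - 1.4(18.75) = 2.50
4) 0.85(28.75) - 1.6(18.75) + 0.2(17.46) = -2.07
Combination 1 gives the minimum: -4.13 kN/m.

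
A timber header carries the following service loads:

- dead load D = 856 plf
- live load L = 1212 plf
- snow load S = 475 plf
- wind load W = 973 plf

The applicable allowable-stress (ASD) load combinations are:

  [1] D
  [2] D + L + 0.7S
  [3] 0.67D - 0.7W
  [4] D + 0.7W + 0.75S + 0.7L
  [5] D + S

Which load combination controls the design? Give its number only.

[1] 1.0(856) = 856.0
[2] 1.0(856) + 1.0(1212) + 0.7(475) = 856.0 + 1212.0 + 332.5 = 2400.5
[3] 0.67(856) - 0.7(973) = 573.5 - 681.1 = -107.6
[4] 1.0(856) + 0.7(973) + 0.75(475) + 0.7(1212) = 856.0 + 681.1 + 356.3 + 848.4 = 2741.8
[5] 1.0(856) + 1.0(475) = 856.0 + 475.0 = 1331.0
The largest value is 2741.8 plf from combination 4.

Combination 4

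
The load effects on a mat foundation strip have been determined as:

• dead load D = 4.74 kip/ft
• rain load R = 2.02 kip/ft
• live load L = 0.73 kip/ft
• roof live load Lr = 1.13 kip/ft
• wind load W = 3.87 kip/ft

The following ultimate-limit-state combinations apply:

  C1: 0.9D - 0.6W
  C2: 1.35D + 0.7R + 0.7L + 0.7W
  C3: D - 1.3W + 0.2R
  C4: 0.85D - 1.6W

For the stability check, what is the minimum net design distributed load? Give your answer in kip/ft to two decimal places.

C1: 0.9(4.74) - 0.6(3.87) = 1.94
C2: 1.35(4.74) + 0.7(2.02) + 0.7(0.73) + 0.7(3.87) = 11.03
C3: 1.0(4.74) - 1.3(3.87) + 0.2(2.02) = 0.11
C4: 0.85(4.74) - 1.6(3.87) = -2.16
Combination 4 gives the minimum: -2.16 kip/ft.

-2.16 kip/ft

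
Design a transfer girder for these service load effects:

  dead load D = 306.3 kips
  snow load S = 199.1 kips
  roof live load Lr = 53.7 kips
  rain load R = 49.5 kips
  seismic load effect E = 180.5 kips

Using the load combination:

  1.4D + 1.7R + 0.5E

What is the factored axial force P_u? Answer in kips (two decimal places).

603.22 kips

1.4(306.3) + 1.7(49.5) + 0.5(180.5) = 428.82 + 84.15 + 90.25 = 603.22
P_u = 603.22 kips.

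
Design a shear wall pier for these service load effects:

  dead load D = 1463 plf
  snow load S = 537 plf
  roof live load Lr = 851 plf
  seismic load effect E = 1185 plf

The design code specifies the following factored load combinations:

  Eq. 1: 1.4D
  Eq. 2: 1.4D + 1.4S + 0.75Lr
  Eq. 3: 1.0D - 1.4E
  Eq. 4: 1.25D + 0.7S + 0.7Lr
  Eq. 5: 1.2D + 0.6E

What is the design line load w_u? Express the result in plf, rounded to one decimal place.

3438.3 plf

Eq. 1: 1.4(1463) = 2048.2
Eq. 2: 1.4(1463) + 1.4(537) + 0.75(851) = 2048.2 + 751.8 + 638.3 = 3438.3
Eq. 3: 1.0(1463) - 1.4(1185) = 1463.0 - 1659.0 = -196.0
Eq. 4: 1.25(1463) + 0.7(537) + 0.7(851) = 1828.8 + 375.9 + 595.7 = 2800.4
Eq. 5: 1.2(1463) + 0.6(1185) = 1755.6 + 711.0 = 2466.6
Combination 2 governs: w_u = 3438.3 plf.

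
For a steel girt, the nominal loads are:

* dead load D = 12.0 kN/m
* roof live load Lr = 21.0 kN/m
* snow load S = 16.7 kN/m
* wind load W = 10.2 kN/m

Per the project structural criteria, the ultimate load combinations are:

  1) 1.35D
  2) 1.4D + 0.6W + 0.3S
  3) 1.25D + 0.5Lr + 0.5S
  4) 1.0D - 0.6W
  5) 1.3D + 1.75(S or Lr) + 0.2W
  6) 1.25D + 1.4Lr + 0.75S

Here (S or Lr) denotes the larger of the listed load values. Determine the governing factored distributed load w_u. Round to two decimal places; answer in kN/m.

56.93 kN/m

(S or Lr) → Lr = 21.0 kN/m.
1) 1.35(12.0) = 16.20
2) 1.4(12.0) + 0.6(10.2) + 0.3(16.7) = 16.80 + 6.12 + 5.01 = 27.93
3) 1.25(12.0) + 0.5(21.0) + 0.5(16.7) = 15.00 + 10.50 + 8.35 = 33.85
4) 1.0(12.0) - 0.6(10.2) = 12.00 - 6.12 = 5.88
5) 1.3(12.0) + 1.75(21.0) + 0.2(10.2) = 15.60 + 36.75 + 2.04 = 54.39
6) 1.25(12.0) + 1.4(21.0) + 0.75(16.7) = 15.00 + 29.40 + 12.53 = 56.93
The controlling combination is 6, giving 56.93 kN/m.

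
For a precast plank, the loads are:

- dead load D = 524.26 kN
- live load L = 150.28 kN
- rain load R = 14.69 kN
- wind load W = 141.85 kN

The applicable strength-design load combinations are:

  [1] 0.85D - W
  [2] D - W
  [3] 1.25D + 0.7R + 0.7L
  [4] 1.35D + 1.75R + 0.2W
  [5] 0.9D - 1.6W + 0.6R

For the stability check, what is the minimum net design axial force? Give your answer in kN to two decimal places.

[1] 0.85(524.26) - 1.0(141.85) = 445.62 - 141.85 = 303.77
[2] 1.0(524.26) - 1.0(141.85) = 524.26 - 141.85 = 382.41
[3] 1.25(524.26) + 0.7(14.69) + 0.7(150.28) = 770.80
[4] 1.35(524.26) + 1.75(14.69) + 0.2(141.85) = 707.75 + 25.71 + 28.37 = 761.83
[5] 0.9(524.26) - 1.6(141.85) + 0.6(14.69) = 253.69
Combination 5 gives the minimum: 253.69 kN.

253.69 kN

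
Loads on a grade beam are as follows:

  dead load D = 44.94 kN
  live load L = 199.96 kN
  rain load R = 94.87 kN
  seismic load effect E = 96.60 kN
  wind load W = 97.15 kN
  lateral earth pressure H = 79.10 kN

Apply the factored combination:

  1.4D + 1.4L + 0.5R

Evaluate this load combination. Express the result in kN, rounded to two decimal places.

390.30 kN

1.4(44.94) + 1.4(199.96) + 0.5(94.87) = 62.92 + 279.94 + 47.44 = 390.30
P_u = 390.30 kN.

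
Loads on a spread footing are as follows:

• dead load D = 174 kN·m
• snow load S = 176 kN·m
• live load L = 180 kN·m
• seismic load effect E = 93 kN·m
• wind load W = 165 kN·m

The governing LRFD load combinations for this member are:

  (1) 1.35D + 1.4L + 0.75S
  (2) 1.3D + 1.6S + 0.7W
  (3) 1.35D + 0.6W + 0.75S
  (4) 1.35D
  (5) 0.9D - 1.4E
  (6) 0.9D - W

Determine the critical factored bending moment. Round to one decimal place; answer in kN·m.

623.3 kN·m

(1) 1.35(174) + 1.4(180) + 0.75(176) = 234.9 + 252.0 + 132.0 = 618.9
(2) 1.3(174) + 1.6(176) + 0.7(165) = 226.2 + 281.6 + 115.5 = 623.3
(3) 1.35(174) + 0.6(165) + 0.75(176) = 234.9 + 99.0 + 132.0 = 465.9
(4) 1.35(174) = 234.9
(5) 0.9(174) - 1.4(93) = 156.6 - 130.2 = 26.4
(6) 0.9(174) - 1.0(165) = 156.6 - 165.0 = -8.4
Combination 2 governs: M_u = 623.3 kN·m.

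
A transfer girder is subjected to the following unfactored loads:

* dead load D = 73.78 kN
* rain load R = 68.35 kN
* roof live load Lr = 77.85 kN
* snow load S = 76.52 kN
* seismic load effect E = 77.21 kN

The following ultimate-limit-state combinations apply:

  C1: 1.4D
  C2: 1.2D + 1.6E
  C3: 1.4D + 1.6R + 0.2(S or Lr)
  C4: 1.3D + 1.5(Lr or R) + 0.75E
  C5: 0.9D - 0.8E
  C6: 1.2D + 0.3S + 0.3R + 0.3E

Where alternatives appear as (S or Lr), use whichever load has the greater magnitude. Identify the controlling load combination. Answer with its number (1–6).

(S or Lr) → Lr = 77.85 kN; (Lr or R) → Lr = 77.85 kN.
C1: 1.4(73.78) = 103.29
C2: 1.2(73.78) + 1.6(77.21) = 212.07
C3: 1.4(73.78) + 1.6(68.35) + 0.2(77.85) = 103.29 + 109.36 + 15.57 = 228.22
C4: 1.3(73.78) + 1.5(77.85) + 0.75(77.21) = 95.91 + 116.78 + 57.91 = 270.60
C5: 0.9(73.78) - 0.8(77.21) = 66.40 - 61.77 = 4.63
C6: 1.2(73.78) + 0.3(76.52) + 0.3(68.35) + 0.3(77.21) = 155.16
The largest value is 270.60 kN from combination 4.

Combination 4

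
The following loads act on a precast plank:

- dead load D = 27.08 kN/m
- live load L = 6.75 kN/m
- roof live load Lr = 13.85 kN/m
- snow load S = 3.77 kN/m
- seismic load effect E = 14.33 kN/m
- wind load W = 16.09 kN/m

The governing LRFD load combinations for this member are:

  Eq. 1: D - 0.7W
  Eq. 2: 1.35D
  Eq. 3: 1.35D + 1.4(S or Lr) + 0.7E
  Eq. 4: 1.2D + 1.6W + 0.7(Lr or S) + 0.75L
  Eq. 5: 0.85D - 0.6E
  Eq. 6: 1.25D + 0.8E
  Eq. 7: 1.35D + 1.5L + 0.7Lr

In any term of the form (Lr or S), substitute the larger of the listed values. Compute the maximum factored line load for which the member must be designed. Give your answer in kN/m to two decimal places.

(S or Lr) → Lr = 13.85 kN/m; (Lr or S) → Lr = 13.85 kN/m.
Eq. 1: 1.0(27.08) - 0.7(16.09) = 27.08 - 11.26 = 15.82
Eq. 2: 1.35(27.08) = 36.56
Eq. 3: 1.35(27.08) + 1.4(13.85) + 0.7(14.33) = 36.56 + 19.39 + 10.03 = 65.98
Eq. 4: 1.2(27.08) + 1.6(16.09) + 0.7(13.85) + 0.75(6.75) = 32.50 + 25.74 + 9.70 + 5.06 = 73.00
Eq. 5: 0.85(27.08) - 0.6(14.33) = 23.02 - 8.60 = 14.42
Eq. 6: 1.25(27.08) + 0.8(14.33) = 33.85 + 11.46 = 45.31
Eq. 7: 1.35(27.08) + 1.5(6.75) + 0.7(13.85) = 56.38
The controlling combination is 4, giving 73.00 kN/m.

73.00 kN/m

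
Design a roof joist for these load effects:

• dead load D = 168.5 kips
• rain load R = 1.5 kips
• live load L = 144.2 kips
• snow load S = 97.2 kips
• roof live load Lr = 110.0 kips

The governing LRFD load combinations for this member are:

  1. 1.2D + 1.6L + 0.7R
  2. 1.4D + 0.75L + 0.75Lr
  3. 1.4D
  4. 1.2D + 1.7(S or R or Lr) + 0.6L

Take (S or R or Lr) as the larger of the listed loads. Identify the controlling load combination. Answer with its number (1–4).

(S or R or Lr) → Lr = 110.0 kips.
1. 1.2(168.5) + 1.6(144.2) + 0.7(1.5) = 202.20 + 230.72 + 1.05 = 433.97
2. 1.4(168.5) + 0.75(144.2) + 0.75(110.0) = 235.90 + 108.15 + 82.50 = 426.55
3. 1.4(168.5) = 235.90
4. 1.2(168.5) + 1.7(110.0) + 0.6(144.2) = 202.20 + 187.00 + 86.52 = 475.72
The largest value is 475.72 kips from combination 4.

Combination 4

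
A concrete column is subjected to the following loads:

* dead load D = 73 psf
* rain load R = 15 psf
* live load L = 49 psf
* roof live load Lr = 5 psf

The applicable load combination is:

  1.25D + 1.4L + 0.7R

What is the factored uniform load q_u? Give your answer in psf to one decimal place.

1.25(73) + 1.4(49) + 0.7(15) = 91.3 + 68.6 + 10.5 = 170.4
q_u = 170.4 psf.

170.4 psf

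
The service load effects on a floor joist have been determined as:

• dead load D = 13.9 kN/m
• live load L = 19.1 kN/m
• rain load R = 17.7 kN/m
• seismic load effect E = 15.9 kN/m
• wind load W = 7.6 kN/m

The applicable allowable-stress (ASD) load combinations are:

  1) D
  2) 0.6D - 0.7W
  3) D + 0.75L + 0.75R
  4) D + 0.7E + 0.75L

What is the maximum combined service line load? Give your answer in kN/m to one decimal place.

1) 1.0(13.9) = 13.9
2) 0.6(13.9) - 0.7(7.6) = 3.0
3) 1.0(13.9) + 0.75(19.1) + 0.75(17.7) = 41.5
4) 1.0(13.9) + 0.7(15.9) + 0.75(19.1) = 39.4
Combination 3 governs: w = 41.5 kN/m.

41.5 kN/m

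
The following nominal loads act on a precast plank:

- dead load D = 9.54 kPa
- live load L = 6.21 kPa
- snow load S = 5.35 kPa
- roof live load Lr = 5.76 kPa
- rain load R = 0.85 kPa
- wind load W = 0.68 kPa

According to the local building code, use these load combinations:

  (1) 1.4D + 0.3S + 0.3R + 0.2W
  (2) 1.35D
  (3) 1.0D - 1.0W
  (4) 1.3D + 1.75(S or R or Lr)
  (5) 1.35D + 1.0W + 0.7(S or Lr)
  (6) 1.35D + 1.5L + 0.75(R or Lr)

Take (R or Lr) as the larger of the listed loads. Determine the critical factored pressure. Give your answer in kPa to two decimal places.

(S or R or Lr) → Lr = 5.76 kPa; (S or Lr) → Lr = 5.76 kPa; (R or Lr) → Lr = 5.76 kPa.
(1) 1.4(9.54) + 0.3(5.35) + 0.3(0.85) + 0.2(0.68) = 15.35
(2) 1.35(9.54) = 12.88
(3) 1.0(9.54) - 1.0(0.68) = 8.86
(4) 1.3(9.54) + 1.75(5.76) = 22.48
(5) 1.35(9.54) + 1.0(0.68) + 0.7(5.76) = 17.59
(6) 1.35(9.54) + 1.5(6.21) + 0.75(5.76) = 26.51
The controlling combination is 6, giving 26.51 kPa.

26.51 kPa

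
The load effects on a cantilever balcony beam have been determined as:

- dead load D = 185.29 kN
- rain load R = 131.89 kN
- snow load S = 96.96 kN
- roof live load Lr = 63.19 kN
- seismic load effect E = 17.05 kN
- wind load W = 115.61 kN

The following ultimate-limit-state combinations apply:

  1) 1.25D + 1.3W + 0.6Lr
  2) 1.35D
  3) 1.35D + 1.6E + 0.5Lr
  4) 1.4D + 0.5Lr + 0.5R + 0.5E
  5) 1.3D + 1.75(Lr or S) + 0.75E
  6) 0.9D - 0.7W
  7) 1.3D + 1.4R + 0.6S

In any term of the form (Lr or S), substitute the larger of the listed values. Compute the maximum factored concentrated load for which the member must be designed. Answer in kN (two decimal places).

483.70 kN

(Lr or S) → S = 96.96 kN.
1) 1.25(185.29) + 1.3(115.61) + 0.6(63.19) = 419.82
2) 1.35(185.29) = 250.14
3) 1.35(185.29) + 1.6(17.05) + 0.5(63.19) = 250.14 + 27.28 + 31.60 = 309.02
4) 1.4(185.29) + 0.5(63.19) + 0.5(131.89) + 0.5(17.05) = 365.47
5) 1.3(185.29) + 1.75(96.96) + 0.75(17.05) = 423.34
6) 0.9(185.29) - 0.7(115.61) = 166.76 - 80.93 = 85.83
7) 1.3(185.29) + 1.4(131.89) + 0.6(96.96) = 483.70
Combination 7 governs: P_u = 483.70 kN.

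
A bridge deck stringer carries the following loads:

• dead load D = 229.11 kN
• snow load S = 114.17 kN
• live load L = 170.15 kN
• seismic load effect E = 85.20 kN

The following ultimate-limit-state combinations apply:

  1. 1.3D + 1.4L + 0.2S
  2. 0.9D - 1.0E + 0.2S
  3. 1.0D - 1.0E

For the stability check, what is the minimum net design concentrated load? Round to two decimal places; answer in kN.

143.83 kN

1. 1.3(229.11) + 1.4(170.15) + 0.2(114.17) = 558.89
2. 0.9(229.11) - 1.0(85.20) + 0.2(114.17) = 206.20 - 85.20 + 22.83 = 143.83
3. 1.0(229.11) - 1.0(85.20) = 229.11 - 85.20 = 143.91
Combination 2 gives the minimum: 143.83 kN.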